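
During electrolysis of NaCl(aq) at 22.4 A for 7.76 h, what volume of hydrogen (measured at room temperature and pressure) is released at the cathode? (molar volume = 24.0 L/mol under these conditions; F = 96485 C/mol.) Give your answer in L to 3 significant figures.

77.8 L

Q = 22.4 A × 27936 s = 6.258×10^5 C
n(e⁻) = Q/F = 6.258×10^5/96485 = 6.486 mol
2H⁺ + 2e⁻ → H₂, so n(H₂) = 6.486 / 2 = 3.243 mol
V = 3.243 × 24.0 = 77.83 L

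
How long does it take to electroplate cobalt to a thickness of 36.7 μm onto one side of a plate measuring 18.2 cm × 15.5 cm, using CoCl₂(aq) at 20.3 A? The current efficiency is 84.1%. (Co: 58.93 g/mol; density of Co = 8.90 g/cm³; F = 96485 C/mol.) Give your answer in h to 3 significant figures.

Plated area = 18.2 × 15.5 = 282.1 cm²
Volume = 282.1 × 36.7×10⁻⁴ cm = 1.035 cm³
m(Co) = 1.035 × 8.90 = 9.212 g
n(Co) = 9.212 / 58.93 = 0.1563 mol; n(e⁻) = 2 × 0.1563 = 0.3126 mol
Q = 0.3126 × 96485 / 0.841 = 35860 C
t = 35860 / 20.3 = 1767 s = 0.491 h

0.491 h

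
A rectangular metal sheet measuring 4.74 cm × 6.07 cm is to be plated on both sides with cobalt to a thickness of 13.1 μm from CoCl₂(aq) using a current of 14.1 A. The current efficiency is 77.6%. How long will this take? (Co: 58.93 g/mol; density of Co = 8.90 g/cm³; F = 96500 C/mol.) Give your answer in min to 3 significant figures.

Plated area = 2 × 4.74 × 6.07 = 57.54 cm²
Volume = 57.54 × 13.1×10⁻⁴ cm = 0.07538 cm³
m(Co) = 0.07538 × 8.90 = 0.6709 g
n(Co) = 0.6709 / 58.93 = 0.01138 mol; n(e⁻) = 2 × 0.01138 = 0.02276 mol
Q = 0.02276 × 96500 / 0.776 = 2830 C
t = 2830 / 14.1 = 200.7 s = 3.35 min

3.35 min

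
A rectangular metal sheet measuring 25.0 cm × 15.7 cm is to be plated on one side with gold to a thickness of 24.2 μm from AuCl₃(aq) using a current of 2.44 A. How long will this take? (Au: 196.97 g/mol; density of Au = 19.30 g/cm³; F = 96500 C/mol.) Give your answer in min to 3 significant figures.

Plated area = 25.0 × 15.7 = 392.5 cm²
Volume = 392.5 × 24.2×10⁻⁴ cm = 0.9499 cm³
m(Au) = 0.9499 × 19.30 = 18.33 g
n(Au) = 18.33 / 196.97 = 0.09306 mol; n(e⁻) = 3 × 0.09306 = 0.2792 mol
Q = 0.2792 × 96500 = 26940 C
t = 26940 / 2.44 = 11040 s = 184 min

184 min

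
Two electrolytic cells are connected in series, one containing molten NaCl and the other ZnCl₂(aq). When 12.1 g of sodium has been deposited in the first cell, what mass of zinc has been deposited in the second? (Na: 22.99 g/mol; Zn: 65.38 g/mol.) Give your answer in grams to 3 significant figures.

n(Na) = 12.1 / 22.99 = 0.5263 mol
Na⁺ + e⁻ → Na, so n(e⁻) = 0.5263 mol
Since the cells are in series, n(e⁻) in the Zn cell is also 0.5263 mol.
Zn²⁺ + 2e⁻ → Zn, so n(Zn) = 0.5263 / 2 = 0.2632 mol
m(Zn) = 0.2632 × 65.38 = 17.2 g

17.2 g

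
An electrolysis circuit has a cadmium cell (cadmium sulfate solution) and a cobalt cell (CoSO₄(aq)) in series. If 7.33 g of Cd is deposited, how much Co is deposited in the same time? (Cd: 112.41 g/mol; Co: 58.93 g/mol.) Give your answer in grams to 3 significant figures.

n(Cd) = 7.33 / 112.41 = 0.06521 mol
Cd²⁺ + 2e⁻ → Cd, so n(e⁻) = 2 × 0.06521 = 0.1304 mol
The cells are in series, so the same charge (and hence the same n(e⁻) = 0.1304 mol) passes through both.
Co²⁺ + 2e⁻ → Co, so n(Co) = 0.1304 / 2 = 0.06520 mol
m(Co) = 0.06520 × 58.93 = 3.84 g

3.84 g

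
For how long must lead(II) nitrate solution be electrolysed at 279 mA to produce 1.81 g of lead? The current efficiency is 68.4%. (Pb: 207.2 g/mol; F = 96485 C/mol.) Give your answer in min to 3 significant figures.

147 min

n(Pb) = 1.81 / 207.2 = 0.008736 mol
Pb²⁺ + 2e⁻ → Pb, so n(e⁻) = 2 × 0.008736 = 0.01747 mol
Q = 0.01747 × 96485 / 0.684 = 2464 C
t = Q / I = 2464 / 0.279 = 8832 s = 147 min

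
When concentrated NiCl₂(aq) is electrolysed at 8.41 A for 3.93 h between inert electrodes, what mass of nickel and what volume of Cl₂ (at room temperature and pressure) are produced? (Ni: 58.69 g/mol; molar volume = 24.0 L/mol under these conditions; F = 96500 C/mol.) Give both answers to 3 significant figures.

36.2 g Ni; 14.8 L Cl₂

Q = 8.41 × 14148 = 1.190×10^5 C; n(e⁻) = 1.190×10^5 / 96500 = 1.233 mol
Cathode: Ni²⁺ + 2e⁻ → Ni → n(Ni) = 1.233/2 = 0.6165 mol → 36.2 g
Anode: 2Cl⁻ → Cl₂ + 2e⁻ → n(Cl₂) = 1.233/2 = 0.6165 mol → 14.8 L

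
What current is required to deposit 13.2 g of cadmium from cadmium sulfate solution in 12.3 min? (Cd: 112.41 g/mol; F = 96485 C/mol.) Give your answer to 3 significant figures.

30.7 A

n(Cd) = 13.2 / 112.41 = 0.1174 mol
Cd²⁺ + 2e⁻ → Cd, so n(e⁻) = 2 × 0.1174 = 0.2348 mol
Q = 0.2348 × 96485 = 22650 C
I = Q / t = 22650 / 738 s = 30.7 A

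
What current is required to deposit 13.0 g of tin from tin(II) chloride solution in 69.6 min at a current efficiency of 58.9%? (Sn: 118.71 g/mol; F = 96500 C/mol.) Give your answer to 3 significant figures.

n(Sn) = 13.0 / 118.71 = 0.1095 mol
Sn²⁺ + 2e⁻ → Sn, so n(e⁻) = 2 × 0.1095 = 0.2190 mol
Q = 0.2190 × 96500 / 0.589 = 35880 C
I = Q / t = 35880 / 4176 s = 8.59 A

8.59 A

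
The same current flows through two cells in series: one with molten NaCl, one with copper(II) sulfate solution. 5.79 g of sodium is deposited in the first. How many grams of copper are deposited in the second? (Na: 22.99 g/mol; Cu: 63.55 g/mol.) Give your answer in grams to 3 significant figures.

n(Na) = 5.79 / 22.99 = 0.2518 mol
Na⁺ + e⁻ → Na, so n(e⁻) = 0.2518 mol
The cells are in series, so the same charge (and hence the same n(e⁻) = 0.2518 mol) passes through both.
Cu²⁺ + 2e⁻ → Cu, so n(Cu) = 0.2518 / 2 = 0.1259 mol
m(Cu) = 0.1259 × 63.55 = 8.00 g

8.00 g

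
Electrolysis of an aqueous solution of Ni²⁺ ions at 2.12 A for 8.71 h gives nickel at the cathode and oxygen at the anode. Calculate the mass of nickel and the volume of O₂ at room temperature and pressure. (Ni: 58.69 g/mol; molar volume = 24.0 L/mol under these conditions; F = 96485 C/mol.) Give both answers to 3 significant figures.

Q = 2.12 × 31356 = 66470 C; n(e⁻) = 66470 / 96485 = 0.6889 mol
Cathode: Ni²⁺ + 2e⁻ → Ni → n(Ni) = 0.6889/2 = 0.3445 mol → 20.2 g
Anode: 2H₂O → O₂ + 4H⁺ + 4e⁻ → n(O₂) = 0.6889/4 = 0.1722 mol → 4.13 L

20.2 g Ni; 4.13 L O₂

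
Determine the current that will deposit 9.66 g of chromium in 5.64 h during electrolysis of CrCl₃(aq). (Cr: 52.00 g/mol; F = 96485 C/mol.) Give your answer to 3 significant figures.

n(Cr) = 9.66 / 52.00 = 0.1858 mol
Cr³⁺ + 3e⁻ → Cr, so n(e⁻) = 3 × 0.1858 = 0.5574 mol
Q = 0.5574 × 96485 = 53780 C
I = Q / t = 53780 / 20304 s = 2.65 A

2.65 A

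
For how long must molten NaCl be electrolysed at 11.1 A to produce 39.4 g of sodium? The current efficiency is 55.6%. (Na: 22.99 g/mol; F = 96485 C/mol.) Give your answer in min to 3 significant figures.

447 min

n(Na) = 39.4 / 22.99 = 1.714 mol
Na⁺ + e⁻ → Na, so n(e⁻) = 1.714 mol
Q = 1.714 × 96485 / 0.556 = 2.974×10^5 C
t = Q / I = 2.974×10^5 / 11.1 = 26790 s = 447 min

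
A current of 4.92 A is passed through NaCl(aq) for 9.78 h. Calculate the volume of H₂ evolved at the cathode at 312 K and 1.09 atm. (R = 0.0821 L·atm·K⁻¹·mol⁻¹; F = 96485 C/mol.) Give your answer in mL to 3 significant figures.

21100 mL

Q = It = 4.92 × 35208 = 1.732×10^5 C
Moles of electrons = 1.732×10^5 / 96485 = 1.795 mol
2H⁺ + 2e⁻ → H₂, so n(H₂) = 1.795 / 2 = 0.8975 mol
V = nRT/P = 0.8975 × 0.0821 × 312 / 1.09 = 21.09 L
= 21100 mL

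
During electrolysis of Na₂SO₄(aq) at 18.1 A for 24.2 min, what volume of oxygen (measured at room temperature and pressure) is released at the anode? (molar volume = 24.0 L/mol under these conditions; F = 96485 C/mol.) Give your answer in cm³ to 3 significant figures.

Q = It = 18.1 × 1452 = 26280 C
n(e⁻) = Q/F = 26280/96485 = 0.2724 mol
2H₂O → O₂ + 4H⁺ + 4e⁻, so n(O₂) = 0.2724 / 4 = 0.06810 mol
V = 0.06810 × 24.0 = 1.634 L
= 1630 cm³

1630 cm³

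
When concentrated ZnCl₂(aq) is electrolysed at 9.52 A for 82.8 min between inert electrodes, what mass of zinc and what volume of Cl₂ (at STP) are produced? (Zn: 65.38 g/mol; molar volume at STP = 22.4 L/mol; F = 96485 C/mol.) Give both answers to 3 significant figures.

Q = 9.52 × 4968 = 47300 C; n(e⁻) = 47300 / 96485 = 0.4902 mol
Cathode: Zn²⁺ + 2e⁻ → Zn → n(Zn) = 0.4902/2 = 0.2451 mol → 16.0 g
Anode: 2Cl⁻ → Cl₂ + 2e⁻ → n(Cl₂) = 0.4902/2 = 0.2451 mol → 5.49 L

16.0 g Zn; 5.49 L Cl₂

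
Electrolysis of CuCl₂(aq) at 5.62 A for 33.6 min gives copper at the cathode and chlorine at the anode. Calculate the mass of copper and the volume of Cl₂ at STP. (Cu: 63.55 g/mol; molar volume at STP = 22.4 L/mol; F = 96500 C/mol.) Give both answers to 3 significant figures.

3.73 g Cu; 1.31 L Cl₂

Q = 5.62 × 2016 = 11330 C; n(e⁻) = 11330 / 96500 = 0.1174 mol
Cathode: Cu²⁺ + 2e⁻ → Cu → n(Cu) = 0.1174/2 = 0.05870 mol → 3.73 g
Anode: 2Cl⁻ → Cl₂ + 2e⁻ → n(Cl₂) = 0.1174/2 = 0.05870 mol → 1.31 L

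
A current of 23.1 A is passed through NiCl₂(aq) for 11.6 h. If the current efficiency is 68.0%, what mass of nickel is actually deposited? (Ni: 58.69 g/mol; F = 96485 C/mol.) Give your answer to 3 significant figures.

Q = 23.1 × 41760 = 9.647×10^5 C
n(e⁻) = 9.647×10^5 / 96485 = 9.998 mol
Ni²⁺ + 2e⁻ → Ni, so theoretical m(Ni) = 4.999 × 58.69 = 293.4 g
Actual mass = 68.0% × 293.4 = 200 g

200 g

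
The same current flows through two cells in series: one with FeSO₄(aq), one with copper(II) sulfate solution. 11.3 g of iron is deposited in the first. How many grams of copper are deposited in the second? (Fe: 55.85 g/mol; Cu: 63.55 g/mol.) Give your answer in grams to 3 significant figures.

n(Fe) = 11.3 / 55.85 = 0.2023 mol
Fe²⁺ + 2e⁻ → Fe, so n(e⁻) = 2 × 0.2023 = 0.4046 mol
Same current for the same time ⇒ same n(e⁻) = 0.4046 mol in both cells.
Cu²⁺ + 2e⁻ → Cu, so n(Cu) = 0.4046 / 2 = 0.2023 mol
m(Cu) = 0.2023 × 63.55 = 12.9 g

12.9 g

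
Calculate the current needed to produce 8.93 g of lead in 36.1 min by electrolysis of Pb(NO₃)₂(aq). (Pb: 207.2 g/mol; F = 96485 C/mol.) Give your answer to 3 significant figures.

3.84 A

n(Pb) = 8.93 / 207.2 = 0.04310 mol
Pb²⁺ + 2e⁻ → Pb, so n(e⁻) = 2 × 0.04310 = 0.08620 mol
Q = 0.08620 × 96485 = 8317 C
I = Q / t = 8317 / 2166 s = 3.84 A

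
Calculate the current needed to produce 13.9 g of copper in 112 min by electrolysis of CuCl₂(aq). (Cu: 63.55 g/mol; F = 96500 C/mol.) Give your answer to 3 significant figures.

n(Cu) = 13.9 / 63.55 = 0.2187 mol
Cu²⁺ + 2e⁻ → Cu, so n(e⁻) = 2 × 0.2187 = 0.4374 mol
Q = 0.4374 × 96500 = 42210 C
I = Q / t = 42210 / 6720 s = 6.28 A

6.28 A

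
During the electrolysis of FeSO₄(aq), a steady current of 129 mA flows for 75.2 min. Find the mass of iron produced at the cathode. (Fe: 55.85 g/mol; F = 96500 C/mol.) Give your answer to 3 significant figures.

0.168 g

Q = It = 0.129 × 4512 = 582.0 C
n(e⁻) = 582.0 / 96500 = 0.006031 mol
Fe²⁺ + 2e⁻ → Fe, so n(Fe) = 0.006031 / 2 = 0.003016 mol
m = 0.003016 × 55.85 = 0.168 g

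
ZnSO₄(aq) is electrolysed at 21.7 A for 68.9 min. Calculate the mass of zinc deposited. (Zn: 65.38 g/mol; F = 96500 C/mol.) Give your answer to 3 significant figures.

30.4 g

Charge passed = 21.7 × 4134 = 89710 C
n(e⁻) = 89710 / 96500 = 0.9296 mol
Zn²⁺ + 2e⁻ → Zn, so n(Zn) = 0.9296 / 2 = 0.4648 mol
m = 0.4648 × 65.38 = 30.4 g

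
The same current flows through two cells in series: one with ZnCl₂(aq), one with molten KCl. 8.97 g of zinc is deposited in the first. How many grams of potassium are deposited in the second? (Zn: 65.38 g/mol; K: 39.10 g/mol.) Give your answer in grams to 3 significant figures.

n(Zn) = 8.97 / 65.38 = 0.1372 mol
Zn²⁺ + 2e⁻ → Zn, so n(e⁻) = 2 × 0.1372 = 0.2744 mol
Same current for the same time ⇒ same n(e⁻) = 0.2744 mol in both cells.
K⁺ + e⁻ → K, so n(K) = 0.2744 mol
m(K) = 0.2744 × 39.10 = 10.7 g

10.7 g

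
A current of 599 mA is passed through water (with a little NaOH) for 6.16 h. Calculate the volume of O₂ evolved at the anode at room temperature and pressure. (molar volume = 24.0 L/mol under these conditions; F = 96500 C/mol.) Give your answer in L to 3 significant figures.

Q = It = 0.599 × 22176 = 13280 C
n(e⁻) = Q/F = 13280/96500 = 0.1376 mol
2H₂O → O₂ + 4H⁺ + 4e⁻, so n(O₂) = 0.1376 / 4 = 0.03440 mol
V = 0.03440 × 24.0 = 0.8256 L

0.826 L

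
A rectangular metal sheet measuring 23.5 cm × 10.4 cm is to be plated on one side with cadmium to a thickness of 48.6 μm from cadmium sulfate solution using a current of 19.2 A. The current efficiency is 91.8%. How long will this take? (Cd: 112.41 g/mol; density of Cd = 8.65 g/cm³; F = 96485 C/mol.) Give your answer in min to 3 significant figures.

16.7 min

Plated area = 23.5 × 10.4 = 244.4 cm²
Volume = 244.4 × 48.6×10⁻⁴ cm = 1.188 cm³
m(Cd) = 1.188 × 8.65 = 10.28 g
n(Cd) = 10.28 / 112.41 = 0.09145 mol; n(e⁻) = 2 × 0.09145 = 0.1829 mol
Q = 0.1829 × 96485 / 0.918 = 19220 C
t = 19220 / 19.2 = 1001 s = 16.7 min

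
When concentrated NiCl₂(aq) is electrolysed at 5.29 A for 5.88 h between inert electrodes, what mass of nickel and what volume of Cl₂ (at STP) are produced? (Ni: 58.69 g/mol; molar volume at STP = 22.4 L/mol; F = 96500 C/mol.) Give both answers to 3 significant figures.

Q = 5.29 × 21168 = 1.120×10^5 C; n(e⁻) = 1.120×10^5 / 96500 = 1.161 mol
Cathode: Ni²⁺ + 2e⁻ → Ni → n(Ni) = 1.161/2 = 0.5805 mol → 34.1 g
Anode: 2Cl⁻ → Cl₂ + 2e⁻ → n(Cl₂) = 1.161/2 = 0.5805 mol → 13.0 L

34.1 g Ni; 13.0 L Cl₂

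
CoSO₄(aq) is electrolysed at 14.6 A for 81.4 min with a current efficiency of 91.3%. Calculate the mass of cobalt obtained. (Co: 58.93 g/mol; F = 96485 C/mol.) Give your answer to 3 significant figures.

Q = 14.6 × 4884 = 71310 C
n(e⁻) = 71310 / 96485 = 0.7391 mol
Co²⁺ + 2e⁻ → Co, so theoretical m(Co) = 0.3696 × 58.93 = 21.78 g
Actual mass = 91.3% × 21.78 = 19.9 g

19.9 g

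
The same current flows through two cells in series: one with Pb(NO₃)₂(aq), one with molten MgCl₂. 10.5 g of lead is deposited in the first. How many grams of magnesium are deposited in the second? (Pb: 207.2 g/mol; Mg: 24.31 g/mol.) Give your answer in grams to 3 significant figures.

1.23 g

n(Pb) = 10.5 / 207.2 = 0.05068 mol
Pb²⁺ + 2e⁻ → Pb, so n(e⁻) = 2 × 0.05068 = 0.1014 mol
The cells are in series, so the same charge (and hence the same n(e⁻) = 0.1014 mol) passes through both.
Mg²⁺ + 2e⁻ → Mg, so n(Mg) = 0.1014 / 2 = 0.05070 mol
m(Mg) = 0.05070 × 24.31 = 1.23 g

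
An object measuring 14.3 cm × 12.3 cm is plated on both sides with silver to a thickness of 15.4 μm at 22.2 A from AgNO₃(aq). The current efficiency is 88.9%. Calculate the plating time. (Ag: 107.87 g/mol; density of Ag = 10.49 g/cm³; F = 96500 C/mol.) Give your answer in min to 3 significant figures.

Plated area = 2 × 14.3 × 12.3 = 351.8 cm²
Volume = 351.8 × 15.4×10⁻⁴ cm = 0.5418 cm³
m(Ag) = 0.5418 × 10.49 = 5.683 g
n(Ag) = 5.683 / 107.87 = 0.05268 mol; n(e⁻) = 0.05268 mol
Q = 0.05268 × 96500 / 0.889 = 5718 C
t = 5718 / 22.2 = 257.6 s = 4.29 min

4.29 min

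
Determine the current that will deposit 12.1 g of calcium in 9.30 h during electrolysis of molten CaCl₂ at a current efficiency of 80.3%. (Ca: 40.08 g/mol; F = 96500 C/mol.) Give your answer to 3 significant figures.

n(Ca) = 12.1 / 40.08 = 0.3019 mol
Ca²⁺ + 2e⁻ → Ca, so n(e⁻) = 2 × 0.3019 = 0.6038 mol
Q = 0.6038 × 96500 / 0.803 = 72560 C
I = Q / t = 72560 / 33480 s = 2.17 A

2.17 A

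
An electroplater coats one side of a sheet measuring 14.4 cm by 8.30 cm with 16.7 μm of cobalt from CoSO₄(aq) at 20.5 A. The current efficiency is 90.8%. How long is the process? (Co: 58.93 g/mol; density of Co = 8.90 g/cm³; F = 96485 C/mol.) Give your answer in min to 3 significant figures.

5.21 min

Plated area = 14.4 × 8.30 = 119.5 cm²
Volume = 119.5 × 16.7×10⁻⁴ cm = 0.1996 cm³
m(Co) = 0.1996 × 8.90 = 1.776 g
n(Co) = 1.776 / 58.93 = 0.03014 mol; n(e⁻) = 2 × 0.03014 = 0.06028 mol
Q = 0.06028 × 96485 / 0.908 = 6405 C
t = 6405 / 20.5 = 312.4 s = 5.21 min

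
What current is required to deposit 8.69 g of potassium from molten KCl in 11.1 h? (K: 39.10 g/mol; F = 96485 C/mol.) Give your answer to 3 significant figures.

0.537 A

n(K) = 8.69 / 39.10 = 0.2223 mol
K⁺ + e⁻ → K, so n(e⁻) = 0.2223 mol
Q = 0.2223 × 96485 = 21450 C
I = Q / t = 21450 / 39960 s = 0.537 A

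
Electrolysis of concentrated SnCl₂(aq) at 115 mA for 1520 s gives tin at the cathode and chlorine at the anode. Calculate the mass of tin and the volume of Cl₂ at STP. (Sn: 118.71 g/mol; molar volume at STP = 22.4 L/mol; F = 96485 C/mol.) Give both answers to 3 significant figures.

Q = 0.115 × 1520 = 174.8 C; n(e⁻) = 174.8 / 96485 = 0.001812 mol
Cathode: Sn²⁺ + 2e⁻ → Sn → n(Sn) = 0.001812/2 = 9.060×10^-4 mol → 0.108 g
Anode: 2Cl⁻ → Cl₂ + 2e⁻ → n(Cl₂) = 0.001812/2 = 9.060×10^-4 mol → 0.0203 L

0.108 g Sn; 0.0203 L Cl₂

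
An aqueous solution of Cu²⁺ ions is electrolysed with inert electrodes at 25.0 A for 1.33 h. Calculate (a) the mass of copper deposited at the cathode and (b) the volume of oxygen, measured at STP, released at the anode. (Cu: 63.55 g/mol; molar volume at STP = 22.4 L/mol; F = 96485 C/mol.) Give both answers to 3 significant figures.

Q = 25.0 × 4788 = 1.197×10^5 C; n(e⁻) = 1.197×10^5 / 96485 = 1.241 mol
Cathode: Cu²⁺ + 2e⁻ → Cu → n(Cu) = 1.241/2 = 0.6205 mol → 39.4 g
Anode: 2H₂O → O₂ + 4H⁺ + 4e⁻ → n(O₂) = 1.241/4 = 0.3103 mol → 6.95 L

39.4 g Cu; 6.95 L O₂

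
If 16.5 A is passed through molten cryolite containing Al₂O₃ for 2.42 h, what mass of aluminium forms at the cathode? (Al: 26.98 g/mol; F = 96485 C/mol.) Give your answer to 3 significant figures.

13.4 g

Q = 16.5 A × 8712 s = 1.437×10^5 C
n(e⁻) = 1.437×10^5 / 96485 = 1.489 mol
Al³⁺ + 3e⁻ → Al, so n(Al) = 1.489 / 3 = 0.4963 mol
m = 0.4963 × 26.98 = 13.4 g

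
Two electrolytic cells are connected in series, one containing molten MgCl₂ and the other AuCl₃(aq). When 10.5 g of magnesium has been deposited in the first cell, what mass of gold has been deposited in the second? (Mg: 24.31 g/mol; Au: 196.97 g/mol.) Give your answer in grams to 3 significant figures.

n(Mg) = 10.5 / 24.31 = 0.4319 mol
Mg²⁺ + 2e⁻ → Mg, so n(e⁻) = 2 × 0.4319 = 0.8638 mol
The cells are in series, so the same charge (and hence the same n(e⁻) = 0.8638 mol) passes through both.
Au³⁺ + 3e⁻ → Au, so n(Au) = 0.8638 / 3 = 0.2879 mol
m(Au) = 0.2879 × 196.97 = 56.7 g

56.7 g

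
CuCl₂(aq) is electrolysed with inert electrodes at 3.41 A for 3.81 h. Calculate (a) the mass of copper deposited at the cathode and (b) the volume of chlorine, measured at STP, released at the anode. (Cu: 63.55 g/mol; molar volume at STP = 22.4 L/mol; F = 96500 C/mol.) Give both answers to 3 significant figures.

Q = 3.41 × 13716 = 46770 C; n(e⁻) = 46770 / 96500 = 0.4847 mol
Cathode: Cu²⁺ + 2e⁻ → Cu → n(Cu) = 0.4847/2 = 0.2424 mol → 15.4 g
Anode: 2Cl⁻ → Cl₂ + 2e⁻ → n(Cl₂) = 0.4847/2 = 0.2424 mol → 5.43 L

15.4 g Cu; 5.43 L Cl₂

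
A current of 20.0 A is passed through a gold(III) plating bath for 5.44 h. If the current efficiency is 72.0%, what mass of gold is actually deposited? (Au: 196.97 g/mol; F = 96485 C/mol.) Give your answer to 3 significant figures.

192 g

Q = 20.0 × 19584 = 3.917×10^5 C
n(e⁻) = 3.917×10^5 / 96485 = 4.060 mol
Au³⁺ + 3e⁻ → Au, so theoretical m(Au) = 1.353 × 196.97 = 266.5 g
Actual mass = 72.0% × 266.5 = 192 g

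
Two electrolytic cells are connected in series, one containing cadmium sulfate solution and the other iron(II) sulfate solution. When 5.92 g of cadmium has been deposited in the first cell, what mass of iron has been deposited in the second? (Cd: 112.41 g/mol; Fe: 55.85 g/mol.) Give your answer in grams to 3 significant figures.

2.94 g

n(Cd) = 5.92 / 112.41 = 0.05266 mol
Cd²⁺ + 2e⁻ → Cd, so n(e⁻) = 2 × 0.05266 = 0.1053 mol
Same current for the same time ⇒ same n(e⁻) = 0.1053 mol in both cells.
Fe²⁺ + 2e⁻ → Fe, so n(Fe) = 0.1053 / 2 = 0.05265 mol
m(Fe) = 0.05265 × 55.85 = 2.94 g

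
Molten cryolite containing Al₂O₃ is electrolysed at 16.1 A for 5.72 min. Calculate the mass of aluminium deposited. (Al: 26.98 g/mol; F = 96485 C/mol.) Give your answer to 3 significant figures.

Q = 16.1 A × 343.2 s = 5526 C
n(e⁻) = 5526 / 96485 = 0.05727 mol
Al³⁺ + 3e⁻ → Al, so n(Al) = 0.05727 / 3 = 0.01909 mol
m = 0.01909 × 26.98 = 0.515 g

0.515 g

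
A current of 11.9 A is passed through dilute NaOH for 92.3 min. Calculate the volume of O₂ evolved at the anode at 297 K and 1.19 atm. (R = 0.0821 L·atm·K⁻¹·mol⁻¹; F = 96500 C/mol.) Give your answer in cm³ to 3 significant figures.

3500 cm³

Charge passed = 11.9 × 5538 = 65900 C
Moles of electrons = 65900 / 96500 = 0.6829 mol
2H₂O → O₂ + 4H⁺ + 4e⁻, so n(O₂) = 0.6829 / 4 = 0.1707 mol
V = nRT/P = 0.1707 × 0.0821 × 297 / 1.19 = 3.498 L
= 3500 cm³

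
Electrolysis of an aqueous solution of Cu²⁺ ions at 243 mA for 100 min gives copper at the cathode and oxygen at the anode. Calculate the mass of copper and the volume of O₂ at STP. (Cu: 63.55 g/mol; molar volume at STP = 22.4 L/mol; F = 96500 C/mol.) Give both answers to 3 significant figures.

0.480 g Cu; 0.0846 L O₂

Q = 0.243 × 6000 = 1458 C; n(e⁻) = 1458 / 96500 = 0.01511 mol
Cathode: Cu²⁺ + 2e⁻ → Cu → n(Cu) = 0.01511/2 = 0.007555 mol → 0.480 g
Anode: 2H₂O → O₂ + 4H⁺ + 4e⁻ → n(O₂) = 0.01511/4 = 0.003778 mol → 0.0846 L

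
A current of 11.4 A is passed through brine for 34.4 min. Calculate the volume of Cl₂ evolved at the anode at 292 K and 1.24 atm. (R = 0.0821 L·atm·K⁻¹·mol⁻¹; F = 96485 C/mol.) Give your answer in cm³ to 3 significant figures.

2360 cm³

Q = 11.4 A × 2064 s = 23530 C
n(e⁻) = 23530 / 96485 = 0.2439 mol
2Cl⁻ → Cl₂ + 2e⁻, so n(Cl₂) = 0.2439 / 2 = 0.1220 mol
V = nRT/P = 0.1220 × 0.0821 × 292 / 1.24 = 2.359 L
= 2360 cm³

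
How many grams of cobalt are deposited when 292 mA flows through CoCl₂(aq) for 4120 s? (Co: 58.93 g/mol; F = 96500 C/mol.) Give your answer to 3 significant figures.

Charge passed = 0.292 × 4120 = 1203 C
Moles of electrons = 1203 / 96500 = 0.01247 mol
Co²⁺ + 2e⁻ → Co, so n(Co) = 0.01247 / 2 = 0.006235 mol
m = 0.006235 × 58.93 = 0.367 g

0.367 g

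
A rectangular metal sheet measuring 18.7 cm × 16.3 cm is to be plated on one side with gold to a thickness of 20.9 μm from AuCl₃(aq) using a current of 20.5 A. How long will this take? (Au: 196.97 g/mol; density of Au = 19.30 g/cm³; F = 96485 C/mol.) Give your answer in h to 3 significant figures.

0.245 h

Plated area = 18.7 × 16.3 = 304.8 cm²
Volume = 304.8 × 20.9×10⁻⁴ cm = 0.6370 cm³
m(Au) = 0.6370 × 19.30 = 12.29 g
n(Au) = 12.29 / 196.97 = 0.06240 mol; n(e⁻) = 3 × 0.06240 = 0.1872 mol
Q = 0.1872 × 96485 = 18060 C
t = 18060 / 20.5 = 881.0 s = 0.245 h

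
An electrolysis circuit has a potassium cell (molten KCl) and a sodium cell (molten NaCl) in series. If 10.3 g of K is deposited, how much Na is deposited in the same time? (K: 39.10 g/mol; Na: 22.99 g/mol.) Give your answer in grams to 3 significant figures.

n(K) = 10.3 / 39.10 = 0.2634 mol
K⁺ + e⁻ → K, so n(e⁻) = 0.2634 mol
The cells are in series, so the same charge (and hence the same n(e⁻) = 0.2634 mol) passes through both.
Na⁺ + e⁻ → Na, so n(Na) = 0.2634 mol
m(Na) = 0.2634 × 22.99 = 6.06 g

6.06 g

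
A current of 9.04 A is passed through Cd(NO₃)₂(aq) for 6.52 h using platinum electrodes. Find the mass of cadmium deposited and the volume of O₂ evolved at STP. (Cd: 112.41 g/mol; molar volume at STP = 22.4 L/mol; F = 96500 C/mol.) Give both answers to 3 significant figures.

124 g Cd; 12.3 L O₂

Q = 9.04 × 23472 = 2.122×10^5 C; n(e⁻) = 2.122×10^5 / 96500 = 2.199 mol
Cathode: Cd²⁺ + 2e⁻ → Cd → n(Cd) = 2.199/2 = 1.100 mol → 124 g
Anode: 2H₂O → O₂ + 4H⁺ + 4e⁻ → n(O₂) = 2.199/4 = 0.5498 mol → 12.3 L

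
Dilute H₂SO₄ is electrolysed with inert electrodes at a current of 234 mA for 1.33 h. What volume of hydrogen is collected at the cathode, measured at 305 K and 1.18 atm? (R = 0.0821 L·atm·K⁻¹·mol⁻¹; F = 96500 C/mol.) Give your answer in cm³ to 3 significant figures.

123 cm³

Charge passed = 0.234 × 4788 = 1120 C
n(e⁻) = Q/F = 1120/96500 = 0.01161 mol
2H⁺ + 2e⁻ → H₂, so n(H₂) = 0.01161 / 2 = 0.005805 mol
V = nRT/P = 0.005805 × 0.0821 × 305 / 1.18 = 0.1232 L
= 123 cm³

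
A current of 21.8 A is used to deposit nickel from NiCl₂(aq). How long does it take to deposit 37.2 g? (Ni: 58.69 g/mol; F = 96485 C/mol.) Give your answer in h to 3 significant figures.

1.56 h

n(Ni) = 37.2 / 58.69 = 0.6338 mol
Ni²⁺ + 2e⁻ → Ni, so n(e⁻) = 2 × 0.6338 = 1.268 mol
Q = 1.268 × 96485 = 1.223×10^5 C
t = Q / I = 1.223×10^5 / 21.8 = 5610 s = 1.56 h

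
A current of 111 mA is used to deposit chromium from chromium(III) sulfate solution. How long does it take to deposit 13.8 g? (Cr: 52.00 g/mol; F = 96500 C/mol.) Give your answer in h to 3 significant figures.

n(Cr) = 13.8 / 52.00 = 0.2654 mol
Cr³⁺ + 3e⁻ → Cr, so n(e⁻) = 3 × 0.2654 = 0.7962 mol
Q = 0.7962 × 96500 = 76830 C
t = Q / I = 76830 / 0.111 = 6.922×10^5 s = 192 h

192 h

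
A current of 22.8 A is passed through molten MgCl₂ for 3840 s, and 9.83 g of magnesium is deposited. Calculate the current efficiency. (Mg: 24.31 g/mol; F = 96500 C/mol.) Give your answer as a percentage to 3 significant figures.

89.1%

Q = 22.8 × 3840 = 87550 C
n(e⁻) = 87550 / 96500 = 0.9073 mol
Mg²⁺ + 2e⁻ → Mg, so theoretical n(Mg) = 0.4537 mol → 11.03 g
Efficiency = 9.83 / 11.03 = 0.8912 = 89.1%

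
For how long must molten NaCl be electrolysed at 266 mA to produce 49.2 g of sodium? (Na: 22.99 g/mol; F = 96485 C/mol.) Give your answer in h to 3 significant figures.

216 h

n(Na) = 49.2 / 22.99 = 2.140 mol
Na⁺ + e⁻ → Na, so n(e⁻) = 2.140 mol
Q = 2.140 × 96485 = 2.065×10^5 C
t = Q / I = 2.065×10^5 / 0.266 = 7.763×10^5 s = 216 h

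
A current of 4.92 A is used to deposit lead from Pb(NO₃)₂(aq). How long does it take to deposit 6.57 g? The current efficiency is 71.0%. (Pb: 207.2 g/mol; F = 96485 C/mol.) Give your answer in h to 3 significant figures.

n(Pb) = 6.57 / 207.2 = 0.03171 mol
Pb²⁺ + 2e⁻ → Pb, so n(e⁻) = 2 × 0.03171 = 0.06342 mol
Q = 0.06342 × 96485 / 0.710 = 8618 C
t = Q / I = 8618 / 4.92 = 1752 s = 0.487 h

0.487 h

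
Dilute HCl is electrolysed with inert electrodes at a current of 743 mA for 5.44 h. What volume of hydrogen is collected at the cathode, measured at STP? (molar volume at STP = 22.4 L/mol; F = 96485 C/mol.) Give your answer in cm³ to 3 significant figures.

Charge passed = 0.743 × 19584 = 14550 C
Moles of electrons = 14550 / 96485 = 0.1508 mol
2H⁺ + 2e⁻ → H₂, so n(H₂) = 0.1508 / 2 = 0.07540 mol
V = 0.07540 × 22.4 = 1.689 L
= 1690 cm³

1690 cm³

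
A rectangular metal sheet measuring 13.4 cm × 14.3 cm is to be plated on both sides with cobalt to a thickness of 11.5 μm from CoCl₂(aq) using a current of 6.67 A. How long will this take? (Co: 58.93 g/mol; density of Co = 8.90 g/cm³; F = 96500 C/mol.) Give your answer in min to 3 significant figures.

32.1 min

Plated area = 2 × 13.4 × 14.3 = 383.2 cm²
Volume = 383.2 × 11.5×10⁻⁴ cm = 0.4407 cm³
m(Co) = 0.4407 × 8.90 = 3.922 g
n(Co) = 3.922 / 58.93 = 0.06655 mol; n(e⁻) = 2 × 0.06655 = 0.1331 mol
Q = 0.1331 × 96500 = 12840 C
t = 12840 / 6.67 = 1925 s = 32.1 min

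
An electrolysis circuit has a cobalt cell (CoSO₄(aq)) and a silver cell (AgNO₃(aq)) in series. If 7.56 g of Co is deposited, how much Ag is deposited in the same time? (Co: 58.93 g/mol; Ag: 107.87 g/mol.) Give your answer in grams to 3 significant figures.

27.7 g

n(Co) = 7.56 / 58.93 = 0.1283 mol
Co²⁺ + 2e⁻ → Co, so n(e⁻) = 2 × 0.1283 = 0.2566 mol
Same current for the same time ⇒ same n(e⁻) = 0.2566 mol in both cells.
Ag⁺ + e⁻ → Ag, so n(Ag) = 0.2566 mol
m(Ag) = 0.2566 × 107.87 = 27.7 g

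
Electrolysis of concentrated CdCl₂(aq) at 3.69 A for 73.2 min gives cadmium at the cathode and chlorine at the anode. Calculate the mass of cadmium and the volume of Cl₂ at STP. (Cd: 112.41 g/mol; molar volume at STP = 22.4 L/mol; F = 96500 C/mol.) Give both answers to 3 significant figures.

9.44 g Cd; 1.88 L Cl₂

Q = 3.69 × 4392 = 16210 C; n(e⁻) = 16210 / 96500 = 0.1680 mol
Cathode: Cd²⁺ + 2e⁻ → Cd → n(Cd) = 0.1680/2 = 0.08400 mol → 9.44 g
Anode: 2Cl⁻ → Cl₂ + 2e⁻ → n(Cl₂) = 0.1680/2 = 0.08400 mol → 1.88 L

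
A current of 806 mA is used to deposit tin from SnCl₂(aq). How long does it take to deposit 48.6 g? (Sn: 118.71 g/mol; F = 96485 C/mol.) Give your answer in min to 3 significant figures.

n(Sn) = 48.6 / 118.71 = 0.4094 mol
Sn²⁺ + 2e⁻ → Sn, so n(e⁻) = 2 × 0.4094 = 0.8188 mol
Q = 0.8188 × 96485 = 79000 C
t = Q / I = 79000 / 0.806 = 98010 s = 1630 min

1630 min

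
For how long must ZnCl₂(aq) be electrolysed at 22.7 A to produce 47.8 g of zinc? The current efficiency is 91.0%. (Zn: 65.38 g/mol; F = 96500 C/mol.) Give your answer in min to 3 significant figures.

114 min

n(Zn) = 47.8 / 65.38 = 0.7311 mol
Zn²⁺ + 2e⁻ → Zn, so n(e⁻) = 2 × 0.7311 = 1.462 mol
Q = 1.462 × 96500 / 0.910 = 1.550×10^5 C
t = Q / I = 1.550×10^5 / 22.7 = 6828 s = 114 min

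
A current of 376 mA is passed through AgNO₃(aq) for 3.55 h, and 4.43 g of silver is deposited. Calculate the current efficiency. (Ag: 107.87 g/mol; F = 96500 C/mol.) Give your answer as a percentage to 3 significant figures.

Q = 0.376 × 12780 = 4805 C
n(e⁻) = 4805 / 96500 = 0.04979 mol
Ag⁺ + e⁻ → Ag, so theoretical n(Ag) = 0.04979 mol → 5.371 g
Efficiency = 4.43 / 5.371 = 0.8248 = 82.5%

82.5%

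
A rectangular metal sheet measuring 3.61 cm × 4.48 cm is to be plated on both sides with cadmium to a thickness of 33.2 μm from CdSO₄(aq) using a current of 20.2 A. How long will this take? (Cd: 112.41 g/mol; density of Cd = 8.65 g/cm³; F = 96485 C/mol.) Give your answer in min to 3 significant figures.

1.32 min

Plated area = 2 × 3.61 × 4.48 = 32.35 cm²
Volume = 32.35 × 33.2×10⁻⁴ cm = 0.1074 cm³
m(Cd) = 0.1074 × 8.65 = 0.9290 g
n(Cd) = 0.9290 / 112.41 = 0.008264 mol; n(e⁻) = 2 × 0.008264 = 0.01653 mol
Q = 0.01653 × 96485 = 1595 C
t = 1595 / 20.2 = 78.96 s = 1.32 min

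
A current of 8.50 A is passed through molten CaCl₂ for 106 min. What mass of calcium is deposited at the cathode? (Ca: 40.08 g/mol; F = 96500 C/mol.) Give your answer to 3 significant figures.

11.2 g

Charge passed = 8.50 × 6360 = 54060 C
n(e⁻) = Q/F = 54060/96500 = 0.5602 mol
Ca²⁺ + 2e⁻ → Ca, so n(Ca) = 0.5602 / 2 = 0.2801 mol
m = 0.2801 × 40.08 = 11.2 g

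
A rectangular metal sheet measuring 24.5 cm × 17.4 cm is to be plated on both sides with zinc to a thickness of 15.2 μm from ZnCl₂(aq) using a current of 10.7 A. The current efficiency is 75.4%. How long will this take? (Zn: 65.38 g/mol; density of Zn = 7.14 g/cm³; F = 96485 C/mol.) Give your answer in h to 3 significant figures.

Plated area = 2 × 24.5 × 17.4 = 852.6 cm²
Volume = 852.6 × 15.2×10⁻⁴ cm = 1.296 cm³
m(Zn) = 1.296 × 7.14 = 9.253 g
n(Zn) = 9.253 / 65.38 = 0.1415 mol; n(e⁻) = 2 × 0.1415 = 0.2830 mol
Q = 0.2830 × 96485 / 0.754 = 36210 C
t = 36210 / 10.7 = 3384 s = 0.940 h

0.940 h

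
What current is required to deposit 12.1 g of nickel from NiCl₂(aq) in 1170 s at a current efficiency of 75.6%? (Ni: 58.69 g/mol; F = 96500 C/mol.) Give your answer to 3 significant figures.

n(Ni) = 12.1 / 58.69 = 0.2062 mol
Ni²⁺ + 2e⁻ → Ni, so n(e⁻) = 2 × 0.2062 = 0.4124 mol
Q = 0.4124 × 96500 / 0.756 = 52640 C
I = Q / t = 52640 / 1170 s = 45.0 A

45.0 A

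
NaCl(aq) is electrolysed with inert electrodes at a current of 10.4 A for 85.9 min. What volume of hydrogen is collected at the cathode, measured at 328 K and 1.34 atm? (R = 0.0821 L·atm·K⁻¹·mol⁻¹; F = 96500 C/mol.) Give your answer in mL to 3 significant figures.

Charge passed = 10.4 × 5154 = 53600 C
n(e⁻) = Q/F = 53600/96500 = 0.5554 mol
2H⁺ + 2e⁻ → H₂, so n(H₂) = 0.5554 / 2 = 0.2777 mol
V = nRT/P = 0.2777 × 0.0821 × 328 / 1.34 = 5.581 L
= 5580 mL

5580 mL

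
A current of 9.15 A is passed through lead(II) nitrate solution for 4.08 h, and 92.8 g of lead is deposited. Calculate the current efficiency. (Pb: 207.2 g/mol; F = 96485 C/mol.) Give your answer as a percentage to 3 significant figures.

64.3%

Q = 9.15 × 14688 = 1.344×10^5 C
n(e⁻) = 1.344×10^5 / 96485 = 1.393 mol
Pb²⁺ + 2e⁻ → Pb, so theoretical n(Pb) = 0.6965 mol → 144.3 g
Efficiency = 92.8 / 144.3 = 0.6431 = 64.3%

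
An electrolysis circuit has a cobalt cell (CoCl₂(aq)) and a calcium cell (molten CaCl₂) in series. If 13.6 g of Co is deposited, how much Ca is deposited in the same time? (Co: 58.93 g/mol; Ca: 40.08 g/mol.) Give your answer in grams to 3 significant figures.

9.25 g

n(Co) = 13.6 / 58.93 = 0.2308 mol
Co²⁺ + 2e⁻ → Co, so n(e⁻) = 2 × 0.2308 = 0.4616 mol
Same current for the same time ⇒ same n(e⁻) = 0.4616 mol in both cells.
Ca²⁺ + 2e⁻ → Ca, so n(Ca) = 0.4616 / 2 = 0.2308 mol
m(Ca) = 0.2308 × 40.08 = 9.25 g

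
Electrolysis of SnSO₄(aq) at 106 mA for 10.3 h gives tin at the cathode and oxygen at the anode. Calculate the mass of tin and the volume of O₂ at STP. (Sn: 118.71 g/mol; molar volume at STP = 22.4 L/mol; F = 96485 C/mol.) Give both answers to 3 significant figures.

2.42 g Sn; 0.228 L O₂

Q = 0.106 × 37080 = 3930 C; n(e⁻) = 3930 / 96485 = 0.04073 mol
Cathode: Sn²⁺ + 2e⁻ → Sn → n(Sn) = 0.04073/2 = 0.02037 mol → 2.42 g
Anode: 2H₂O → O₂ + 4H⁺ + 4e⁻ → n(O₂) = 0.04073/4 = 0.01018 mol → 0.228 L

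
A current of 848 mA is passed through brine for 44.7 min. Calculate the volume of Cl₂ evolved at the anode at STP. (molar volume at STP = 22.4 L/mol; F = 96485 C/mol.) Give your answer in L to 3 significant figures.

0.264 L

Q = It = 0.848 × 2682 = 2274 C
Moles of electrons = 2274 / 96485 = 0.02357 mol
2Cl⁻ → Cl₂ + 2e⁻, so n(Cl₂) = 0.02357 / 2 = 0.01179 mol
V = 0.01179 × 22.4 = 0.2641 L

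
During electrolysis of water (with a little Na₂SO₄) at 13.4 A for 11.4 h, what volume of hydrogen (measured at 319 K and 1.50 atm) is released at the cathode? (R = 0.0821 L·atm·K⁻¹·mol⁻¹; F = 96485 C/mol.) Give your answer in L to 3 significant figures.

Charge passed = 13.4 × 41040 = 5.499×10^5 C
Moles of electrons = 5.499×10^5 / 96485 = 5.699 mol
2H⁺ + 2e⁻ → H₂, so n(H₂) = 5.699 / 2 = 2.850 mol
V = nRT/P = 2.850 × 0.0821 × 319 / 1.50 = 49.76 L

49.8 L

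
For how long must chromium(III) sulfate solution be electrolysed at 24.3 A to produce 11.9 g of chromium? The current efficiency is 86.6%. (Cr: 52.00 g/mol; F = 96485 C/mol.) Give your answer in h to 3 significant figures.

n(Cr) = 11.9 / 52.00 = 0.2288 mol
Cr³⁺ + 3e⁻ → Cr, so n(e⁻) = 3 × 0.2288 = 0.6864 mol
Q = 0.6864 × 96485 / 0.866 = 76470 C
t = Q / I = 76470 / 24.3 = 3147 s = 0.874 h

0.874 h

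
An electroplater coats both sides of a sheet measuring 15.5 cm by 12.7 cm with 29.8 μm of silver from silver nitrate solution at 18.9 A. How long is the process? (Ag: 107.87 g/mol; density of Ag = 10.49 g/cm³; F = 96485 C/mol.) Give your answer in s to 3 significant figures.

582 s

Plated area = 2 × 15.5 × 12.7 = 393.7 cm²
Volume = 393.7 × 29.8×10⁻⁴ cm = 1.173 cm³
m(Ag) = 1.173 × 10.49 = 12.30 g
n(Ag) = 12.30 / 107.87 = 0.1140 mol; n(e⁻) = 0.1140 mol
Q = 0.1140 × 96485 = 11000 C
t = 11000 / 18.9 = 582.0 s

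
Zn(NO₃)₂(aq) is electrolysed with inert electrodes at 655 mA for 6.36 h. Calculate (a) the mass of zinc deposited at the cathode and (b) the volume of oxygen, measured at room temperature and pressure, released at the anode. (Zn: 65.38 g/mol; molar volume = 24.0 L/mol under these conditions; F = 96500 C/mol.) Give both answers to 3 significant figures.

5.08 g Zn; 0.932 L O₂

Q = 0.655 × 22896 = 15000 C; n(e⁻) = 15000 / 96500 = 0.1554 mol
Cathode: Zn²⁺ + 2e⁻ → Zn → n(Zn) = 0.1554/2 = 0.07770 mol → 5.08 g
Anode: 2H₂O → O₂ + 4H⁺ + 4e⁻ → n(O₂) = 0.1554/4 = 0.03885 mol → 0.932 L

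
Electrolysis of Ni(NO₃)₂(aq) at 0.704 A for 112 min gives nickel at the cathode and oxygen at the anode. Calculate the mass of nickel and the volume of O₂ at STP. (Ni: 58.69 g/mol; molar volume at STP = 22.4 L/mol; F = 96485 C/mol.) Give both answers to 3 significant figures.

Q = 0.704 × 6720 = 4731 C; n(e⁻) = 4731 / 96485 = 0.04903 mol
Cathode: Ni²⁺ + 2e⁻ → Ni → n(Ni) = 0.04903/2 = 0.02452 mol → 1.44 g
Anode: 2H₂O → O₂ + 4H⁺ + 4e⁻ → n(O₂) = 0.04903/4 = 0.01226 mol → 0.275 L

1.44 g Ni; 0.275 L O₂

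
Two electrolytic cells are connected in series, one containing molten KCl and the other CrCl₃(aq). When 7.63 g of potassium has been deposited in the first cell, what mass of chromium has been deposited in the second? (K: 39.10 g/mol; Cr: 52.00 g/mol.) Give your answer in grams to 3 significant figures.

3.38 g

n(K) = 7.63 / 39.10 = 0.1951 mol
K⁺ + e⁻ → K, so n(e⁻) = 0.1951 mol
Since the cells are in series, n(e⁻) in the Cr cell is also 0.1951 mol.
Cr³⁺ + 3e⁻ → Cr, so n(Cr) = 0.1951 / 3 = 0.06503 mol
m(Cr) = 0.06503 × 52.00 = 3.38 g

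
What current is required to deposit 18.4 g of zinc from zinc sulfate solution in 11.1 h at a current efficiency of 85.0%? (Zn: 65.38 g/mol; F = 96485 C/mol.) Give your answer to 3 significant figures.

1.60 A

n(Zn) = 18.4 / 65.38 = 0.2814 mol
Zn²⁺ + 2e⁻ → Zn, so n(e⁻) = 2 × 0.2814 = 0.5628 mol
Q = 0.5628 × 96485 / 0.850 = 63880 C
I = Q / t = 63880 / 39960 s = 1.60 A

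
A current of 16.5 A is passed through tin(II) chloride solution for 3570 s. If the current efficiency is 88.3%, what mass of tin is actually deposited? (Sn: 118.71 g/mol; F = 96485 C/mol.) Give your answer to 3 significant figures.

Q = 16.5 × 3570 = 58910 C
n(e⁻) = 58910 / 96485 = 0.6106 mol
Sn²⁺ + 2e⁻ → Sn, so theoretical m(Sn) = 0.3053 × 118.71 = 36.24 g
Actual mass = 88.3% × 36.24 = 32.0 g

32.0 g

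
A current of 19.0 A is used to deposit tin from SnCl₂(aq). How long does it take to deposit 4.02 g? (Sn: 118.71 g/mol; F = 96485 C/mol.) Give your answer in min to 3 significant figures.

n(Sn) = 4.02 / 118.71 = 0.03386 mol
Sn²⁺ + 2e⁻ → Sn, so n(e⁻) = 2 × 0.03386 = 0.06772 mol
Q = 0.06772 × 96485 = 6534 C
t = Q / I = 6534 / 19.0 = 343.9 s = 5.73 min

5.73 min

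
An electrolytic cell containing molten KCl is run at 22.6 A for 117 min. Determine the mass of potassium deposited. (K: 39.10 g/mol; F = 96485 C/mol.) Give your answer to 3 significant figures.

Charge passed = 22.6 × 7020 = 1.587×10^5 C
Moles of electrons = 1.587×10^5 / 96485 = 1.645 mol
K⁺ + e⁻ → K, so n(K) = 1.645 mol
m = 1.645 × 39.10 = 64.3 g

64.3 g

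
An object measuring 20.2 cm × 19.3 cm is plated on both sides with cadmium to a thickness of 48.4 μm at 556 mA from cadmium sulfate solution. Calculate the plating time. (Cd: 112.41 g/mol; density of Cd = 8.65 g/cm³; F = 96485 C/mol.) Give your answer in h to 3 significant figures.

Plated area = 2 × 20.2 × 19.3 = 779.7 cm²
Volume = 779.7 × 48.4×10⁻⁴ cm = 3.774 cm³
m(Cd) = 3.774 × 8.65 = 32.65 g
n(Cd) = 32.65 / 112.41 = 0.2905 mol; n(e⁻) = 2 × 0.2905 = 0.5810 mol
Q = 0.5810 × 96485 = 56060 C
t = 56060 / 0.556 = 1.008×10^5 s = 28.0 h

28.0 h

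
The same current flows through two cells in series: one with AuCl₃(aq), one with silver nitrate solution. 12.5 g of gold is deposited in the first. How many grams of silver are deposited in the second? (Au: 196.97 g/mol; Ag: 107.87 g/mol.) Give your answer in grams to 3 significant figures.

n(Au) = 12.5 / 196.97 = 0.06346 mol
Au³⁺ + 3e⁻ → Au, so n(e⁻) = 3 × 0.06346 = 0.1904 mol
Since the cells are in series, n(e⁻) in the Ag cell is also 0.1904 mol.
Ag⁺ + e⁻ → Ag, so n(Ag) = 0.1904 mol
m(Ag) = 0.1904 × 107.87 = 20.5 g

20.5 g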